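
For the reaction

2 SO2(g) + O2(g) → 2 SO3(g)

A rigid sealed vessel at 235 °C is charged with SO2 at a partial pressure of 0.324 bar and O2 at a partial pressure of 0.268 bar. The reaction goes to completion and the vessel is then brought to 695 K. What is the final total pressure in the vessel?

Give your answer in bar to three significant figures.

At constant V, partial pressures at 235 °C are proportional to moles, so apply stoichiometry directly to pressures.
P(O2) required for 0.324 bar of SO2 = (1/2) × 0.324 = 0.1620 bar; available 0.268 bar, so SO2 is limiting.
P(O2) remaining = 0.268 − (1/2) × 0.324 = 0.1060 bar
P(gaseous products) = (2)/2 × 0.324 = 0.3240 bar
P_total at 235 °C = 0.1060 + 0.3240 = 0.4300 bar
Scaling to 695 K: P = 0.4300 × 695/508.15 = 0.5881 bar

0.588 bar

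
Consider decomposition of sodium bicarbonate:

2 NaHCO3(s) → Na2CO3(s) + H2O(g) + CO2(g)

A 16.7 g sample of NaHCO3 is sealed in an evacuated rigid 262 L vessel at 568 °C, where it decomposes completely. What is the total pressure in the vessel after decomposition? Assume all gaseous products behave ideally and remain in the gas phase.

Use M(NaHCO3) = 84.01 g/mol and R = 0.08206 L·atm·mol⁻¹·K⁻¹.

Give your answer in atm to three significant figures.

n(NaHCO3) = 16.7 / 84.01 = 0.1988 mol
n(gas produced) = (2/2) × 0.1988 = 0.1988 mol
P = nRT/V = 0.1988 × 0.08206 × 841.15 / 262 = 0.05237 atm

0.0524 atm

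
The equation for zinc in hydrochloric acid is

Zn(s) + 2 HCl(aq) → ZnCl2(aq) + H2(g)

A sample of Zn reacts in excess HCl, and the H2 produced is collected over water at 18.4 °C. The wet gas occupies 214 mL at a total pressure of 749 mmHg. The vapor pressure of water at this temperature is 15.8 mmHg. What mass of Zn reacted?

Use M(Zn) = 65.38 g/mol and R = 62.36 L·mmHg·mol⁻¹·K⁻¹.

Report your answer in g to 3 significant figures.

0.564 g

P(H2) = 749 − 15.8 = 733.2 mmHg
n(H2) = PV/RT = (733.2 × 0.2140) / (62.36 × 291.55) = 0.008630 mol
n(Zn) = (1/1) × 0.008630 = 0.008630 mol
m(Zn) = 0.008630 × 65.38 = 0.5642 g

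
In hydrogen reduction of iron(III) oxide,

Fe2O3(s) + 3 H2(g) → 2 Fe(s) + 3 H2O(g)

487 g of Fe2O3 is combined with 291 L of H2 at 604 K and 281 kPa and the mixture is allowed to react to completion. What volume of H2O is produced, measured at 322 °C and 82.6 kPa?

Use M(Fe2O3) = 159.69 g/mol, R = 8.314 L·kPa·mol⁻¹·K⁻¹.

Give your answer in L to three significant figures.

548 L

n(Fe2O3) = 487 / 159.69 = 3.050 mol
n(H2) = PV/RT = (281 × 291) / (8.314 × 604) = 16.28 mol
For 3.050 mol Fe2O3, stoichiometry requires (3/1) × 3.050 = 9.150 mol H2; 16.28 mol is available, so Fe2O3 is limiting.
n(H2O) = (3/1) × 3.050 = 9.150 mol
V(H2O) = nRT/P = 9.150 × 8.314 × 595.15 / 82.6 = 548.1 L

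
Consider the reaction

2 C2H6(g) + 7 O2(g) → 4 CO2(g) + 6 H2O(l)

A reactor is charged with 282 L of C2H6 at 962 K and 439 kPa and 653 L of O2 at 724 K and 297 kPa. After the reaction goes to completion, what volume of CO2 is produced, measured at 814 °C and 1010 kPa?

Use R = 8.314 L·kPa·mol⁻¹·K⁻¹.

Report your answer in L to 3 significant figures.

n(C2H6) = PV/RT = (439 × 282) / (8.314 × 962) = 15.48 mol
n(O2) = PV/RT = (297 × 653) / (8.314 × 724) = 32.22 mol
For 15.48 mol C2H6, stoichiometry requires (7/2) × 15.48 = 54.18 mol O2; 32.22 mol is available, so O2 is limiting.
n(CO2) = (4/7) × 32.22 = 18.41 mol
V(CO2) = nRT/P = 18.41 × 8.314 × 1087.15 / 1010 = 164.8 L

165 L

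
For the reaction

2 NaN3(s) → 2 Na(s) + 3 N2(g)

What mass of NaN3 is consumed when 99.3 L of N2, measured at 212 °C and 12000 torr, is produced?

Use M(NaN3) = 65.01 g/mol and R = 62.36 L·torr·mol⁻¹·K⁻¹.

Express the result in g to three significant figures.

n(N2) = PV/RT = (12000 × 99.3) / (62.36 × 485.15) = 39.39 mol
n(NaN3) = (2/3) × 39.39 = 26.26 mol
m(NaN3) = 26.26 × 65.01 = 1707 g

1710 g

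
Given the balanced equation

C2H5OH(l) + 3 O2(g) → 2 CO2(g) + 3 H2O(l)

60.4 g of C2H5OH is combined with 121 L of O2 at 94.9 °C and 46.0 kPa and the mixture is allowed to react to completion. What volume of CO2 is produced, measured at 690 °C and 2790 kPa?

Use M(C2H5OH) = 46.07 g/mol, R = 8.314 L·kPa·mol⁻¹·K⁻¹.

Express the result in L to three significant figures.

n(C2H5OH) = 60.4 / 46.07 = 1.311 mol
n(O2) = PV/RT = (46.0 × 121) / (8.314 × 368.05) = 1.819 mol
For 1.311 mol C2H5OH, stoichiometry requires (3/1) × 1.311 = 3.933 mol O2; 1.819 mol is available, so O2 is limiting.
n(CO2) = (2/3) × 1.819 = 1.213 mol
V(CO2) = nRT/P = 1.213 × 8.314 × 963.15 / 2790 = 3.481 L

3.48 L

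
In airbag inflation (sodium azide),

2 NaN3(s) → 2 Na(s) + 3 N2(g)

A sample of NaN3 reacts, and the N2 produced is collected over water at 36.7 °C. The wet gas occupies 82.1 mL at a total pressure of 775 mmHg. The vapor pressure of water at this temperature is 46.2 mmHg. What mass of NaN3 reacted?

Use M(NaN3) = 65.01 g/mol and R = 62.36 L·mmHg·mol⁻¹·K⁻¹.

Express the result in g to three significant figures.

0.134 g

P(N2) = 775 − 46.2 = 728.8 mmHg
n(N2) = PV/RT = (728.8 × 0.08210) / (62.36 × 309.85) = 0.003097 mol
n(NaN3) = (2/3) × 0.003097 = 0.002065 mol
m(NaN3) = 0.002065 × 65.01 = 0.1342 g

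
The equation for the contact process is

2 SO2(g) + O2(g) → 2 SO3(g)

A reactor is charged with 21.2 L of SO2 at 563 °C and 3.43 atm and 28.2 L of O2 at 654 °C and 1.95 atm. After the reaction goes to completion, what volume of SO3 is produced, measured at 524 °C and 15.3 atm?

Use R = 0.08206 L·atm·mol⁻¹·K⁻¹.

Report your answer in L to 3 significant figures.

4.53 L

n(SO2) = PV/RT = (3.43 × 21.2) / (0.08206 × 836.15) = 1.060 mol
n(O2) = PV/RT = (1.95 × 28.2) / (0.08206 × 927.15) = 0.7228 mol
For 1.060 mol SO2, stoichiometry requires (1/2) × 1.060 = 0.5300 mol O2; 0.7228 mol is available, so SO2 is limiting.
n(SO3) = (2/2) × 1.060 = 1.060 mol
V(SO3) = nRT/P = 1.060 × 0.08206 × 797.15 / 15.3 = 4.532 L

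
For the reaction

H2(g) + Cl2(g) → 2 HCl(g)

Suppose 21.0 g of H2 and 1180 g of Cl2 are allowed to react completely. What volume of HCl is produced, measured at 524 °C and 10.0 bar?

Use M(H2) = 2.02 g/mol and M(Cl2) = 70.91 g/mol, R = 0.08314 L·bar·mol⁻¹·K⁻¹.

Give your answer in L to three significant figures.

138 L

n(H2) = 21.0 / 2.02 = 10.40 mol
n(Cl2) = 1180 / 70.91 = 16.64 mol
For 10.40 mol H2, stoichiometry requires (1/1) × 10.40 = 10.40 mol Cl2; 16.64 mol is available, so H2 is limiting.
n(HCl) = (2/1) × 10.40 = 20.80 mol
V(HCl) = nRT/P = 20.80 × 0.08314 × 797.15 / 10.0 = 137.9 L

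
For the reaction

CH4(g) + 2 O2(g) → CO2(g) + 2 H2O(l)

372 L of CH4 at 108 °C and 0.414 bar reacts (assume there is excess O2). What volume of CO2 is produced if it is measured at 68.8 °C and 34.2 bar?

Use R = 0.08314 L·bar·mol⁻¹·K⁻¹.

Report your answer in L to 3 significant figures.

n(CH4) = PV/RT = (0.414 × 372) / (0.08314 × 381.15) = 4.860 mol
n(CO2) = (1/1) × 4.860 = 4.860 mol
V = nRT/P = 4.860 × 0.08314 × 341.95 / 34.2 = 4.040 L

4.04 L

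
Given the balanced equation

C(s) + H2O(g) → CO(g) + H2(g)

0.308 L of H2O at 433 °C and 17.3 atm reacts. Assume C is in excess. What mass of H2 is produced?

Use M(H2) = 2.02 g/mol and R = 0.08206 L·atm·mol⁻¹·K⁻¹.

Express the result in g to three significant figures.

0.186 g

n(H2O) = PV/RT = (17.3 × 0.308) / (0.08206 × 706.15) = 0.09195 mol
n(H2) = (1/1) × 0.09195 = 0.09195 mol
m(H2) = 0.09195 × 2.02 = 0.1857 g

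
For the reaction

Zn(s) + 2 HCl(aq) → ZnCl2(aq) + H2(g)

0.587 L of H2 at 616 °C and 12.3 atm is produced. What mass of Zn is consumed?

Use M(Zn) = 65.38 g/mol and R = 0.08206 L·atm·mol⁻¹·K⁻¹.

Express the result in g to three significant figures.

n(H2) = PV/RT = (12.3 × 0.587) / (0.08206 × 889.15) = 0.09895 mol
n(Zn) = (1/1) × 0.09895 = 0.09895 mol
m(Zn) = 0.09895 × 65.38 = 6.469 g

6.47 g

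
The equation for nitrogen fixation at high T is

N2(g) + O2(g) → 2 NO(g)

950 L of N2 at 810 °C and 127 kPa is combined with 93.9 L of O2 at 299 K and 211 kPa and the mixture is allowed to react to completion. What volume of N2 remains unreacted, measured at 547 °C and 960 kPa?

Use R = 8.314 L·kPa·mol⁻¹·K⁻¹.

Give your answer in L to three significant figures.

38.6 L

n(N2) = PV/RT = (127 × 950) / (8.314 × 1083.15) = 13.40 mol
n(O2) = PV/RT = (211 × 93.9) / (8.314 × 299) = 7.970 mol
For 13.40 mol N2, stoichiometry requires (1/1) × 13.40 = 13.40 mol O2; 7.970 mol is available, so O2 is limiting.
n(N2) consumed = (1/1) × 7.970 = 7.970 mol; remaining = 13.40 − 7.970 = 5.430 mol
V(N2) = nRT/P = 5.430 × 8.314 × 820.15 / 960 = 38.57 L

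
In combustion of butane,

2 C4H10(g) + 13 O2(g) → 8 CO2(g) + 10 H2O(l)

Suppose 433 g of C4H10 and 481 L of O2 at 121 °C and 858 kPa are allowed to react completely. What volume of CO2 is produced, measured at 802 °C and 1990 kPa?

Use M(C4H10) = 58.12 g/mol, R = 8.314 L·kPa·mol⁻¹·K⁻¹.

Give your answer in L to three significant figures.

134 L

n(C4H10) = 433 / 58.12 = 7.450 mol
n(O2) = PV/RT = (858 × 481) / (8.314 × 394.15) = 125.9 mol
For 7.450 mol C4H10, stoichiometry requires (13/2) × 7.450 = 48.43 mol O2; 125.9 mol is available, so C4H10 is limiting.
n(CO2) = (8/2) × 7.450 = 29.80 mol
V(CO2) = nRT/P = 29.80 × 8.314 × 1075.15 / 1990 = 133.9 L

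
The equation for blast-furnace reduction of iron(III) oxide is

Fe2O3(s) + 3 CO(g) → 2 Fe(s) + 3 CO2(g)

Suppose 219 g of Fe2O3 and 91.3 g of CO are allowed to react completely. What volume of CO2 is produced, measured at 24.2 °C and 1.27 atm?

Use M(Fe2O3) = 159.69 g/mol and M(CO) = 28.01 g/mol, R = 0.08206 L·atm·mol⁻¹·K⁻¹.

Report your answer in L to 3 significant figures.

n(Fe2O3) = 219 / 159.69 = 1.371 mol
n(CO) = 91.3 / 28.01 = 3.260 mol
For 1.371 mol Fe2O3, stoichiometry requires (3/1) × 1.371 = 4.113 mol CO; 3.260 mol is available, so CO is limiting.
n(CO2) = (3/3) × 3.260 = 3.260 mol
V(CO2) = nRT/P = 3.260 × 0.08206 × 297.35 / 1.27 = 62.63 L

62.6 L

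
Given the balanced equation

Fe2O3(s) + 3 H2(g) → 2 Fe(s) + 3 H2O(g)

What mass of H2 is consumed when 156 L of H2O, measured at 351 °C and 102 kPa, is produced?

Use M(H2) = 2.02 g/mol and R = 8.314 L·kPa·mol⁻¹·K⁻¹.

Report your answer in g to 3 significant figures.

6.19 g

n(H2O) = PV/RT = (102 × 156) / (8.314 × 624.15) = 3.066 mol
n(H2) = (3/3) × 3.066 = 3.066 mol
m(H2) = 3.066 × 2.02 = 6.193 g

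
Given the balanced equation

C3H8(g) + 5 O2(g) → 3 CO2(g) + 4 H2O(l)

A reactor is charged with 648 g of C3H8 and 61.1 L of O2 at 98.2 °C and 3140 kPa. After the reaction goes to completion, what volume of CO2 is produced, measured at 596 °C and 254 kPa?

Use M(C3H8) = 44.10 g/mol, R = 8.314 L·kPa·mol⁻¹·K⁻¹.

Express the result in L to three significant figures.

n(C3H8) = 648 / 44.10 = 14.69 mol
n(O2) = PV/RT = (3140 × 61.1) / (8.314 × 371.35) = 62.14 mol
For 14.69 mol C3H8, stoichiometry requires (5/1) × 14.69 = 73.45 mol O2; 62.14 mol is available, so O2 is limiting.
n(CO2) = (3/5) × 62.14 = 37.28 mol
V(CO2) = nRT/P = 37.28 × 8.314 × 869.15 / 254 = 1061 L

1060 L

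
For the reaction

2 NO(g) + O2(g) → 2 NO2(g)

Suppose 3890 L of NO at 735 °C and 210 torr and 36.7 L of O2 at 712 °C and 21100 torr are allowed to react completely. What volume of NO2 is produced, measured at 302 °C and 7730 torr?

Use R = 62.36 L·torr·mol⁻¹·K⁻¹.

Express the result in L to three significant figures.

n(NO) = PV/RT = (210 × 3890) / (62.36 × 1008.15) = 12.99 mol
n(O2) = PV/RT = (21100 × 36.7) / (62.36 × 985.15) = 12.60 mol
For 12.99 mol NO, stoichiometry requires (1/2) × 12.99 = 6.495 mol O2; 12.60 mol is available, so NO is limiting.
n(NO2) = (2/2) × 12.99 = 12.99 mol
V(NO2) = nRT/P = 12.99 × 62.36 × 575.15 / 7730 = 60.27 L

60.3 L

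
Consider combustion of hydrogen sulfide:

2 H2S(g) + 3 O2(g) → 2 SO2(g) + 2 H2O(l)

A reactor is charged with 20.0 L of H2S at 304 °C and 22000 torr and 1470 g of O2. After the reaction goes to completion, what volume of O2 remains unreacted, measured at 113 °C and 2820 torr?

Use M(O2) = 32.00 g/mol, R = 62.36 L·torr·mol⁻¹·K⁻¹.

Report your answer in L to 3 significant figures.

236 L

n(H2S) = PV/RT = (22000 × 20.0) / (62.36 × 577.15) = 12.23 mol
n(O2) = 1470 / 32.00 = 45.94 mol
For 12.23 mol H2S, stoichiometry requires (3/2) × 12.23 = 18.34 mol O2; 45.94 mol is available, so H2S is limiting.
n(O2) consumed = (3/2) × 12.23 = 18.34 mol; remaining = 45.94 − 18.34 = 27.60 mol
V(O2) = nRT/P = 27.60 × 62.36 × 386.15 / 2820 = 235.7 L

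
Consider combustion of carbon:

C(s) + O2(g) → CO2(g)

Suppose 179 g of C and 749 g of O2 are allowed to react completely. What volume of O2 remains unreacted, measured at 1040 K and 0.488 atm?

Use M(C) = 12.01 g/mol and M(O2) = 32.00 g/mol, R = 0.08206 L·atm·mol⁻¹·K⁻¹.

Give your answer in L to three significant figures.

n(C) = 179 / 12.01 = 14.90 mol
n(O2) = 749 / 32.00 = 23.41 mol
For 14.90 mol C, stoichiometry requires (1/1) × 14.90 = 14.90 mol O2; 23.41 mol is available, so C is limiting.
n(O2) consumed = (1/1) × 14.90 = 14.90 mol; remaining = 23.41 − 14.90 = 8.510 mol
V(O2) = nRT/P = 8.510 × 0.08206 × 1040 / 0.488 = 1488 L

1490 L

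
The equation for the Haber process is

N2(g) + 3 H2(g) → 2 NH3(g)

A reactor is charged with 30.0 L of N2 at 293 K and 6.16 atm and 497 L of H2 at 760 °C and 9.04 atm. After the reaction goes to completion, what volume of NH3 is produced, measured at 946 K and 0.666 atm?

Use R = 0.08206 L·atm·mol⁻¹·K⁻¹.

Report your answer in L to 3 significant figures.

1790 L

n(N2) = PV/RT = (6.16 × 30.0) / (0.08206 × 293) = 7.686 mol
n(H2) = PV/RT = (9.04 × 497) / (0.08206 × 1033.15) = 52.99 mol
For 7.686 mol N2, stoichiometry requires (3/1) × 7.686 = 23.06 mol H2; 52.99 mol is available, so N2 is limiting.
n(NH3) = (2/1) × 7.686 = 15.37 mol
V(NH3) = nRT/P = 15.37 × 0.08206 × 946 / 0.666 = 1792 L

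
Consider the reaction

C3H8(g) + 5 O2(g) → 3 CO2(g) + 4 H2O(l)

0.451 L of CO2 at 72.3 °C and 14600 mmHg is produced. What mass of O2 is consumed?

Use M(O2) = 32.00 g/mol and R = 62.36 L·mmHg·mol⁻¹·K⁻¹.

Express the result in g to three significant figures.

n(CO2) = PV/RT = (14600 × 0.451) / (62.36 × 345.45) = 0.3057 mol
n(O2) = (5/3) × 0.3057 = 0.5095 mol
m(O2) = 0.5095 × 32.00 = 16.30 g

16.3 g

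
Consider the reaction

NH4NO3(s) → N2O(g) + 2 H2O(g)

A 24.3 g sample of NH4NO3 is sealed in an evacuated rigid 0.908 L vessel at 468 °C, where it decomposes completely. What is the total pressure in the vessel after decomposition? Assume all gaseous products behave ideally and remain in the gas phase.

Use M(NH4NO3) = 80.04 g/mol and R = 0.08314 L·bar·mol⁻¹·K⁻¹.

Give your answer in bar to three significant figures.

n(NH4NO3) = 24.3 / 80.04 = 0.3036 mol
n(gas produced) = (3/1) × 0.3036 = 0.9108 mol
P = nRT/V = 0.9108 × 0.08314 × 741.15 / 0.908 = 61.81 bar

61.8 bar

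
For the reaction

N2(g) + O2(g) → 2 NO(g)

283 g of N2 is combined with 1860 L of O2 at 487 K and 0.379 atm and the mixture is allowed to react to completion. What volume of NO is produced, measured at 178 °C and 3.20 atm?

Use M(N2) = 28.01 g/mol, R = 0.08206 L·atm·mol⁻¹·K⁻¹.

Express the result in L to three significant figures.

234 L

n(N2) = 283 / 28.01 = 10.10 mol
n(O2) = PV/RT = (0.379 × 1860) / (0.08206 × 487) = 17.64 mol
For 10.10 mol N2, stoichiometry requires (1/1) × 10.10 = 10.10 mol O2; 17.64 mol is available, so N2 is limiting.
n(NO) = (2/1) × 10.10 = 20.20 mol
V(NO) = nRT/P = 20.20 × 0.08206 × 451.15 / 3.20 = 233.7 L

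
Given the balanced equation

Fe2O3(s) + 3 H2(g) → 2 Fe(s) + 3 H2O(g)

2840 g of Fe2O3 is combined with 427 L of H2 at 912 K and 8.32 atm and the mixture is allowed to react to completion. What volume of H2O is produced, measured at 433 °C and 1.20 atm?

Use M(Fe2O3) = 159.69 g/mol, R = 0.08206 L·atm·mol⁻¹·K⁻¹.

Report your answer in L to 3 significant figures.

2290 L

n(Fe2O3) = 2840 / 159.69 = 17.78 mol
n(H2) = PV/RT = (8.32 × 427) / (0.08206 × 912) = 47.47 mol
For 17.78 mol Fe2O3, stoichiometry requires (3/1) × 17.78 = 53.34 mol H2; 47.47 mol is available, so H2 is limiting.
n(H2O) = (3/3) × 47.47 = 47.47 mol
V(H2O) = nRT/P = 47.47 × 0.08206 × 706.15 / 1.20 = 2292 L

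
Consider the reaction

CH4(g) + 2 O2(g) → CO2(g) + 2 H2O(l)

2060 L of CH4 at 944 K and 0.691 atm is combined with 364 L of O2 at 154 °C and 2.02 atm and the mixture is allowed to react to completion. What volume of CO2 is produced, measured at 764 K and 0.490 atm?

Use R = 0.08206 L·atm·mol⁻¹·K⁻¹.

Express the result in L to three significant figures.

n(CH4) = PV/RT = (0.691 × 2060) / (0.08206 × 944) = 18.38 mol
n(O2) = PV/RT = (2.02 × 364) / (0.08206 × 427.15) = 20.98 mol
For 18.38 mol CH4, stoichiometry requires (2/1) × 18.38 = 36.76 mol O2; 20.98 mol is available, so O2 is limiting.
n(CO2) = (1/2) × 20.98 = 10.49 mol
V(CO2) = nRT/P = 10.49 × 0.08206 × 764 / 0.490 = 1342 L

1340 L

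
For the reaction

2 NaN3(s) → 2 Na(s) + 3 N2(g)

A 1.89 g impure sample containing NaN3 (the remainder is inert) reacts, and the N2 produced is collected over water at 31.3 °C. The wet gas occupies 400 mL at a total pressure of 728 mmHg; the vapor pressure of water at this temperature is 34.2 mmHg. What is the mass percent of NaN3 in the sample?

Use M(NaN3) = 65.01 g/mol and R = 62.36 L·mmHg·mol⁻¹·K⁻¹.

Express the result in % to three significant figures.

33.5 %

P(N2) = 728 − 34.2 = 693.8 mmHg
n(N2) = PV/RT = (693.8 × 0.4000) / (62.36 × 304.45) = 0.01462 mol
n(NaN3) = (2/3) × 0.01462 = 0.009747 mol
m(NaN3) = 0.009747 × 65.01 = 0.6337 g
%NaN3 = 0.6337 / 1.89 × 100 = 33.53%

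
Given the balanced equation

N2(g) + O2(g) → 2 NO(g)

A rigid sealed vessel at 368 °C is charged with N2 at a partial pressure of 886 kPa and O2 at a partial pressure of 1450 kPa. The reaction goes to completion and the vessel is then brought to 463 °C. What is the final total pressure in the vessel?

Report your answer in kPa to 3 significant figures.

With V and T fixed, P_i ∝ n_i, so the mole ratios apply directly to partial pressures at 368 °C.
P(O2) required for 886 kPa of N2 = (1/1) × 886 = 886.0 kPa; available 1450 kPa, so N2 is limiting.
P(O2) remaining = 1450 − (1/1) × 886 = 564.0 kPa
P(gaseous products) = (2)/1 × 886 = 1772 kPa
P_total at 368 °C = 564.0 + 1772 = 2336 kPa
Scaling to 463 °C: P = 2336 × 736.15/641.15 = 2682 kPa

2680 kPa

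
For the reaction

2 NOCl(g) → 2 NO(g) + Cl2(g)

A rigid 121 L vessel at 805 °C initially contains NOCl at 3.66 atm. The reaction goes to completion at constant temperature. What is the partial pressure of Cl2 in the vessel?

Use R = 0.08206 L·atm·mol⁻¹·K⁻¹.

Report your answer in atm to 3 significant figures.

n(NOCl)₀ = PV/RT = (3.66 × 121) / (0.08206 × 1078.15) = 5.006 mol
n(Cl2) = (1/2) × 5.006 = 2.503 mol
P(Cl2) = nRT/V = 2.503 × 0.08206 × 1078.15 / 121 = 1.830 atm

1.83 atm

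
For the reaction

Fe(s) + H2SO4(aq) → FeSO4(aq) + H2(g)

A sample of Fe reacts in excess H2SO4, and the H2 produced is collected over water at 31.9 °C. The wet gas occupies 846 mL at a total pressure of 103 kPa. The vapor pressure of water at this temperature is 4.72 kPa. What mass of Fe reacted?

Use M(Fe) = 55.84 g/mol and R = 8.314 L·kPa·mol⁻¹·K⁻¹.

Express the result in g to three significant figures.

P(H2) = 103 − 4.72 = 98.28 kPa
n(H2) = PV/RT = (98.28 × 0.8460) / (8.314 × 305.05) = 0.03278 mol
n(Fe) = (1/1) × 0.03278 = 0.03278 mol
m(Fe) = 0.03278 × 55.84 = 1.830 g

1.83 g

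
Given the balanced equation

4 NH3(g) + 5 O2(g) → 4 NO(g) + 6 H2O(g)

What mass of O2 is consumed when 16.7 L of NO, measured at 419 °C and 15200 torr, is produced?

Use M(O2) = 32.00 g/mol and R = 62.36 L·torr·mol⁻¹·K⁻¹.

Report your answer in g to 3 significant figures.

235 g

n(NO) = PV/RT = (15200 × 16.7) / (62.36 × 692.15) = 5.881 mol
n(O2) = (5/4) × 5.881 = 7.351 mol
m(O2) = 7.351 × 32.00 = 235.2 g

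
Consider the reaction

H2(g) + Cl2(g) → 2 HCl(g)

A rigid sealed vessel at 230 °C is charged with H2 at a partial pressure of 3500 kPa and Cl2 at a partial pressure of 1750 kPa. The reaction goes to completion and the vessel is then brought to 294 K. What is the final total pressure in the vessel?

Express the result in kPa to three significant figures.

3070 kPa

At constant V, partial pressures at 230 °C are proportional to moles, so apply stoichiometry directly to pressures.
P(Cl2) required for 3500 kPa of H2 = (1/1) × 3500 = 3500 kPa; available 1750 kPa, so Cl2 is limiting.
P(H2) remaining = 3500 − (1/1) × 1750 = 1750 kPa
P(gaseous products) = (2)/1 × 1750 = 3500 kPa
P_total at 230 °C = 1750 + 3500 = 5250 kPa
Scaling to 294 K: P = 5250 × 294/503.15 = 3068 kPa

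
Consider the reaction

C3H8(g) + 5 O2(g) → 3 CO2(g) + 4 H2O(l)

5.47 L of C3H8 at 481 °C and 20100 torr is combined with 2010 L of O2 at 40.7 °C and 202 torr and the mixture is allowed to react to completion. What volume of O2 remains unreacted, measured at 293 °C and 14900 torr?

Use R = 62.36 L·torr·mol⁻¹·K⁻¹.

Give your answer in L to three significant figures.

21.5 L

n(C3H8) = PV/RT = (20100 × 5.47) / (62.36 × 754.15) = 2.338 mol
n(O2) = PV/RT = (202 × 2010) / (62.36 × 313.85) = 20.75 mol
For 2.338 mol C3H8, stoichiometry requires (5/1) × 2.338 = 11.69 mol O2; 20.75 mol is available, so C3H8 is limiting.
n(O2) consumed = (5/1) × 2.338 = 11.69 mol; remaining = 20.75 − 11.69 = 9.060 mol
V(O2) = nRT/P = 9.060 × 62.36 × 566.15 / 14900 = 21.47 L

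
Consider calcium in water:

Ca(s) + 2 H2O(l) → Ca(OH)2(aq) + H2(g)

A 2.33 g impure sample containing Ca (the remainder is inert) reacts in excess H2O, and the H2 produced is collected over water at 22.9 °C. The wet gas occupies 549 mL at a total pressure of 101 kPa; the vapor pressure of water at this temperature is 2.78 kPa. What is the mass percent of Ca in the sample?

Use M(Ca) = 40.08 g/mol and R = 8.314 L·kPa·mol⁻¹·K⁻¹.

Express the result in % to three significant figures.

P(H2) = 101 − 2.78 = 98.22 kPa
n(H2) = PV/RT = (98.22 × 0.5490) / (8.314 × 296.05) = 0.02191 mol
n(Ca) = (1/1) × 0.02191 = 0.02191 mol
m(Ca) = 0.02191 × 40.08 = 0.8782 g
%Ca = 0.8782 / 2.33 × 100 = 37.69%

37.7 %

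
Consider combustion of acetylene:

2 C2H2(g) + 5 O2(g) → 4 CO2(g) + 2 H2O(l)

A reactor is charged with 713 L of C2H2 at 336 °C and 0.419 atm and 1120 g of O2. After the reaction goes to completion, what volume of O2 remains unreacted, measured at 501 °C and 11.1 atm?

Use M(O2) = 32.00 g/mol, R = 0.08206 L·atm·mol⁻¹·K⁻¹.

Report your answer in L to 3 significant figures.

115 L

n(C2H2) = PV/RT = (0.419 × 713) / (0.08206 × 609.15) = 5.977 mol
n(O2) = 1120 / 32.00 = 35.00 mol
For 5.977 mol C2H2, stoichiometry requires (5/2) × 5.977 = 14.94 mol O2; 35.00 mol is available, so C2H2 is limiting.
n(O2) consumed = (5/2) × 5.977 = 14.94 mol; remaining = 35.00 − 14.94 = 20.06 mol
V(O2) = nRT/P = 20.06 × 0.08206 × 774.15 / 11.1 = 114.8 L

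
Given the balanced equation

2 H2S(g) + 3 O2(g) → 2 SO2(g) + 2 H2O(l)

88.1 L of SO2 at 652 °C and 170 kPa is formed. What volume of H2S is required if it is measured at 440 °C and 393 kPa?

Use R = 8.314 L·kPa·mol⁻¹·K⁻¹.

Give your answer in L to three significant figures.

n(SO2) = PV/RT = (170 × 88.1) / (8.314 × 925.15) = 1.947 mol
n(H2S) = (2/2) × 1.947 = 1.947 mol
V = nRT/P = 1.947 × 8.314 × 713.15 / 393 = 29.37 L

29.4 L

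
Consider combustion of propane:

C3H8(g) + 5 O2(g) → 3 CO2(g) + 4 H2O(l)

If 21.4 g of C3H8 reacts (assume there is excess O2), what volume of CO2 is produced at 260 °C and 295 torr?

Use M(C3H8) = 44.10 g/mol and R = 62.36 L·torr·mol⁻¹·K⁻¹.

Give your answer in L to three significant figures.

164 L

n(C3H8) = 21.40 / 44.10 = 0.4853 mol
n(CO2) = (3/1) × 0.4853 = 1.456 mol
V = nRT/P = 1.456 × 62.36 × 533.15 / 295 = 164.1 L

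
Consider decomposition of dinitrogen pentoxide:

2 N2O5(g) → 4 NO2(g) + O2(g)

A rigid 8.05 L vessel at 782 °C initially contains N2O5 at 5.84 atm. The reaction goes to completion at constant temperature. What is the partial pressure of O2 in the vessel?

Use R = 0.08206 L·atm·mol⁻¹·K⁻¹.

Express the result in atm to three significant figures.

2.92 atm

n(N2O5)₀ = PV/RT = (5.84 × 8.05) / (0.08206 × 1055.15) = 0.5430 mol
n(O2) = (1/2) × 0.5430 = 0.2715 mol
P(O2) = nRT/V = 0.2715 × 0.08206 × 1055.15 / 8.05 = 2.920 atm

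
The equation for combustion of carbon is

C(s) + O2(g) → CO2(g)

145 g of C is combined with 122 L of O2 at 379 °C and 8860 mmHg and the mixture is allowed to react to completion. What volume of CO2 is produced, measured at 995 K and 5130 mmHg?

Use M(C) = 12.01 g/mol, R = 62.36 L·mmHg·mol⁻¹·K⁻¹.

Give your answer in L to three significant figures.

n(C) = 145 / 12.01 = 12.07 mol
n(O2) = PV/RT = (8860 × 122) / (62.36 × 652.15) = 26.58 mol
For 12.07 mol C, stoichiometry requires (1/1) × 12.07 = 12.07 mol O2; 26.58 mol is available, so C is limiting.
n(CO2) = (1/1) × 12.07 = 12.07 mol
V(CO2) = nRT/P = 12.07 × 62.36 × 995 / 5130 = 146.0 L

146 L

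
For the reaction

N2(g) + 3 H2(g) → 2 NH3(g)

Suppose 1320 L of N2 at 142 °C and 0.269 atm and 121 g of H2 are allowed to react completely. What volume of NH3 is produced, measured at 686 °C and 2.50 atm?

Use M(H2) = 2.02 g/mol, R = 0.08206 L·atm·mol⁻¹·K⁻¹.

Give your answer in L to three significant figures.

n(N2) = PV/RT = (0.269 × 1320) / (0.08206 × 415.15) = 10.42 mol
n(H2) = 121 / 2.02 = 59.90 mol
For 10.42 mol N2, stoichiometry requires (3/1) × 10.42 = 31.26 mol H2; 59.90 mol is available, so N2 is limiting.
n(NH3) = (2/1) × 10.42 = 20.84 mol
V(NH3) = nRT/P = 20.84 × 0.08206 × 959.15 / 2.50 = 656.1 L

656 L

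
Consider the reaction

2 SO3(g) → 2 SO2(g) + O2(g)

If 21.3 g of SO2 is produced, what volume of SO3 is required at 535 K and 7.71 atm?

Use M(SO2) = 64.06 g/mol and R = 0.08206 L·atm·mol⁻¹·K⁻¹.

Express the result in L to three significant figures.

1.89 L

n(SO2) = 21.30 / 64.06 = 0.3325 mol
n(SO3) = (2/2) × 0.3325 = 0.3325 mol
V = nRT/P = 0.3325 × 0.08206 × 535 / 7.71 = 1.893 L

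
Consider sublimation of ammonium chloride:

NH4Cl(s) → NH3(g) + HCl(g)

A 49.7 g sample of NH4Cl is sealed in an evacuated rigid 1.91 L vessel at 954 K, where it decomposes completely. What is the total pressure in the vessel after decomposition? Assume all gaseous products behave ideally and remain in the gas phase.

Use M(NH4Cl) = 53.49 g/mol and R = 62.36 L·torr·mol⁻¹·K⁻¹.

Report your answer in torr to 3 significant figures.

57900 torr

n(NH4Cl) = 49.7 / 53.49 = 0.9291 mol
n(gas produced) = (2/1) × 0.9291 = 1.858 mol
P = nRT/V = 1.858 × 62.36 × 954 / 1.91 = 57870 torr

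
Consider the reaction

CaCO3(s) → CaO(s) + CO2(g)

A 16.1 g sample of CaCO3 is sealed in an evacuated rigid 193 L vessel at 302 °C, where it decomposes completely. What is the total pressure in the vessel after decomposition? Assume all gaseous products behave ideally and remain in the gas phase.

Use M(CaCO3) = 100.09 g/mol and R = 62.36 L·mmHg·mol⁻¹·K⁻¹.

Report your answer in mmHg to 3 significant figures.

n(CaCO3) = 16.1 / 100.09 = 0.1609 mol
n(gas produced) = (1/1) × 0.1609 = 0.1609 mol
P = nRT/V = 0.1609 × 62.36 × 575.15 / 193 = 29.90 mmHg

29.9 mmHg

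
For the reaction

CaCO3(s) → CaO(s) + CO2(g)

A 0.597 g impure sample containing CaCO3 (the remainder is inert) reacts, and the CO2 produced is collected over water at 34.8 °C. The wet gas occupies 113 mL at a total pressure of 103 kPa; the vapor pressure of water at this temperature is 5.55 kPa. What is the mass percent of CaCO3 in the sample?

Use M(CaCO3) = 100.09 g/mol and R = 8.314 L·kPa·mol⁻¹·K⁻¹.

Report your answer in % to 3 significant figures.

72.1 %

P(CO2) = 103 − 5.55 = 97.45 kPa
n(CO2) = PV/RT = (97.45 × 0.1130) / (8.314 × 307.95) = 0.004301 mol
n(CaCO3) = (1/1) × 0.004301 = 0.004301 mol
m(CaCO3) = 0.004301 × 100.09 = 0.4305 g
%CaCO3 = 0.4305 / 0.597 × 100 = 72.11%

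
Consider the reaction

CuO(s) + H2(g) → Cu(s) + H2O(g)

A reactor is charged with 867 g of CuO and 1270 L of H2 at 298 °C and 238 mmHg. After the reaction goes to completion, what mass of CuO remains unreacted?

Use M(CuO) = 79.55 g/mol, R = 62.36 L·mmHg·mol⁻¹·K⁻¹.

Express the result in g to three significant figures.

192 g

n(CuO) = 867 / 79.55 = 10.90 mol
n(H2) = PV/RT = (238 × 1270) / (62.36 × 571.15) = 8.486 mol
For 10.90 mol CuO, stoichiometry requires (1/1) × 10.90 = 10.90 mol H2; 8.486 mol is available, so H2 is limiting.
n(CuO) consumed = (1/1) × 8.486 = 8.486 mol; remaining = 10.90 − 8.486 = 2.414 mol
m(CuO) = 2.414 × 79.55 = 192.0 g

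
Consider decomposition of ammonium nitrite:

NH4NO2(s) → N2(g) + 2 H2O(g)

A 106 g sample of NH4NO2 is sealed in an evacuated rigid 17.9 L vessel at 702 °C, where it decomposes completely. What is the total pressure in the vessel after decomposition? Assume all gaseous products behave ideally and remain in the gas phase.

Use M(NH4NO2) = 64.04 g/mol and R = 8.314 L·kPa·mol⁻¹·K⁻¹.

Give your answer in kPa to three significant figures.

2250 kPa

n(NH4NO2) = 106 / 64.04 = 1.655 mol
n(gas produced) = (3/1) × 1.655 = 4.965 mol
P = nRT/V = 4.965 × 8.314 × 975.15 / 17.9 = 2249 kPa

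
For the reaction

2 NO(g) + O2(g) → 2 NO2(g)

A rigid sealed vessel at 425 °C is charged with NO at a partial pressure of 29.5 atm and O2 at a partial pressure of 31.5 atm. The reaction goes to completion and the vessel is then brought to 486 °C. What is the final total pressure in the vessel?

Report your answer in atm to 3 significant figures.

With V and T fixed, P_i ∝ n_i, so the mole ratios apply directly to partial pressures at 425 °C.
P(O2) required for 29.5 atm of NO = (1/2) × 29.5 = 14.75 atm; available 31.5 atm, so NO is limiting.
P(O2) remaining = 31.5 − (1/2) × 29.5 = 16.75 atm
P(gaseous products) = (2)/2 × 29.5 = 29.50 atm
P_total at 425 °C = 16.75 + 29.50 = 46.25 atm
Scaling to 486 °C: P = 46.25 × 759.15/698.15 = 50.29 atm

50.3 atm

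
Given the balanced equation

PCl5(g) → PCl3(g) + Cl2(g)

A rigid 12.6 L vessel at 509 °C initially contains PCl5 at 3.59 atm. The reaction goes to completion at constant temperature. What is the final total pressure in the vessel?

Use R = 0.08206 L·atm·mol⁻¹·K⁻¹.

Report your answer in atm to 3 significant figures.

Rigid vessel, constant T ⇒ P scales with total gas moles (1 → 2).
P_final = (2/1) × 3.59 = 7.180 atm

7.18 atm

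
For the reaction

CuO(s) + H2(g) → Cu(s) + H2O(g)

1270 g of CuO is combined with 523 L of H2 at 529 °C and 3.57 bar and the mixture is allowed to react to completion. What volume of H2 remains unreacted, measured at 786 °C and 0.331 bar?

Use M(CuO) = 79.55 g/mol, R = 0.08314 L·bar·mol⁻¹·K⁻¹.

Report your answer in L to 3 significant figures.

3200 L

n(CuO) = 1270 / 79.55 = 15.96 mol
n(H2) = PV/RT = (3.57 × 523) / (0.08314 × 802.15) = 28.00 mol
For 15.96 mol CuO, stoichiometry requires (1/1) × 15.96 = 15.96 mol H2; 28.00 mol is available, so CuO is limiting.
n(H2) consumed = (1/1) × 15.96 = 15.96 mol; remaining = 28.00 − 15.96 = 12.04 mol
V(H2) = nRT/P = 12.04 × 0.08314 × 1059.15 / 0.331 = 3203 L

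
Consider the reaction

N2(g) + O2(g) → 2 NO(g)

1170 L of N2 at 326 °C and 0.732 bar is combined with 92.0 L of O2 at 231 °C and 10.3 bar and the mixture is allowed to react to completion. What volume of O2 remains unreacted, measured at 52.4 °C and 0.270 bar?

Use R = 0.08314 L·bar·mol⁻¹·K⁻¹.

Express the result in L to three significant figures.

543 L

n(N2) = PV/RT = (0.732 × 1170) / (0.08314 × 599.15) = 17.19 mol
n(O2) = PV/RT = (10.3 × 92.0) / (0.08314 × 504.15) = 22.61 mol
For 17.19 mol N2, stoichiometry requires (1/1) × 17.19 = 17.19 mol O2; 22.61 mol is available, so N2 is limiting.
n(O2) consumed = (1/1) × 17.19 = 17.19 mol; remaining = 22.61 − 17.19 = 5.420 mol
V(O2) = nRT/P = 5.420 × 0.08314 × 325.55 / 0.270 = 543.3 L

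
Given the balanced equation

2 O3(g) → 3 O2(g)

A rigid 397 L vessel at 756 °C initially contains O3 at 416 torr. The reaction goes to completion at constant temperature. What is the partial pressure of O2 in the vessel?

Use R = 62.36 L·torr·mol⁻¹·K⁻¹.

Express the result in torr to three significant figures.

624 torr

n(O3)₀ = PV/RT = (416 × 397) / (62.36 × 1029.15) = 2.573 mol
n(O2) = (3/2) × 2.573 = 3.859 mol
P(O2) = nRT/V = 3.859 × 62.36 × 1029.15 / 397 = 623.8 torr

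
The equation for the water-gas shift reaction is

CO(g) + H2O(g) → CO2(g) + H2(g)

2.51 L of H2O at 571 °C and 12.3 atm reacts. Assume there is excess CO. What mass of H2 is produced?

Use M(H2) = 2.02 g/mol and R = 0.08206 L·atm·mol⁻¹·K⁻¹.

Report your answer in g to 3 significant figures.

0.900 g

n(H2O) = PV/RT = (12.3 × 2.51) / (0.08206 × 844.15) = 0.4457 mol
n(H2) = (1/1) × 0.4457 = 0.4457 mol
m(H2) = 0.4457 × 2.02 = 0.9003 g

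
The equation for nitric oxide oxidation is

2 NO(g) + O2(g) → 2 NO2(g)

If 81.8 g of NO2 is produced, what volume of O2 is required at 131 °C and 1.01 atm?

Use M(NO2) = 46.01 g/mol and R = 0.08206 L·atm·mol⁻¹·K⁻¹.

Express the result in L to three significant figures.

n(NO2) = 81.80 / 46.01 = 1.778 mol
n(O2) = (1/2) × 1.778 = 0.8890 mol
V = nRT/P = 0.8890 × 0.08206 × 404.15 / 1.01 = 29.19 L

29.2 L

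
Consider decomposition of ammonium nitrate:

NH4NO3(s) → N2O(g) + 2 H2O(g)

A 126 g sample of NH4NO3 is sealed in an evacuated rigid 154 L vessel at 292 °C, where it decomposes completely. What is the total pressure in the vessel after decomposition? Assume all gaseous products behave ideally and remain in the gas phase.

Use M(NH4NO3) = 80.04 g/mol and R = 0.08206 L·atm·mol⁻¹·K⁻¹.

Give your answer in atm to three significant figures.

n(NH4NO3) = 126 / 80.04 = 1.574 mol
n(gas produced) = (3/1) × 1.574 = 4.722 mol
P = nRT/V = 4.722 × 0.08206 × 565.15 / 154 = 1.422 atm

1.42 atm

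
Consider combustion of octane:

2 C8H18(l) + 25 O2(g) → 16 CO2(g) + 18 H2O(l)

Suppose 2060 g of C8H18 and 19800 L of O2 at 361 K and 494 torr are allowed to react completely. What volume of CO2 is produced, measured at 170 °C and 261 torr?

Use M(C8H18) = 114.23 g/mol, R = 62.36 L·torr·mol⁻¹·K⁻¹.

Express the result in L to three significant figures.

n(C8H18) = 2060 / 114.23 = 18.03 mol
n(O2) = PV/RT = (494 × 19800) / (62.36 × 361) = 434.5 mol
For 18.03 mol C8H18, stoichiometry requires (25/2) × 18.03 = 225.4 mol O2; 434.5 mol is available, so C8H18 is limiting.
n(CO2) = (16/2) × 18.03 = 144.2 mol
V(CO2) = nRT/P = 144.2 × 62.36 × 443.15 / 261 = 15270 L

15300 L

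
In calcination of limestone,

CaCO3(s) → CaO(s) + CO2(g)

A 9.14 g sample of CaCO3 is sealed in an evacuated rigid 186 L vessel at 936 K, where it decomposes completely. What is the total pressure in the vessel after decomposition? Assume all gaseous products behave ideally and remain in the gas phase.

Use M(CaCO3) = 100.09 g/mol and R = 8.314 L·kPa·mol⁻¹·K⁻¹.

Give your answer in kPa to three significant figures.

n(CaCO3) = 9.14 / 100.09 = 0.09132 mol
n(gas produced) = (1/1) × 0.09132 = 0.09132 mol
P = nRT/V = 0.09132 × 8.314 × 936 / 186 = 3.821 kPa

3.82 kPa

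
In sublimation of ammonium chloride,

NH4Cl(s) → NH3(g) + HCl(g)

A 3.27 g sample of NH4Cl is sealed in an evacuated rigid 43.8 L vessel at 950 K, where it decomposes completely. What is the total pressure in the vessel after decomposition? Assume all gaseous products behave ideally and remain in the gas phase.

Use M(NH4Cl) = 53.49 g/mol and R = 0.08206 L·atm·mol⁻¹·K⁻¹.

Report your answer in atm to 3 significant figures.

0.218 atm

n(NH4Cl) = 3.27 / 53.49 = 0.06113 mol
n(gas produced) = (2/1) × 0.06113 = 0.1223 mol
P = nRT/V = 0.1223 × 0.08206 × 950 / 43.8 = 0.2177 atm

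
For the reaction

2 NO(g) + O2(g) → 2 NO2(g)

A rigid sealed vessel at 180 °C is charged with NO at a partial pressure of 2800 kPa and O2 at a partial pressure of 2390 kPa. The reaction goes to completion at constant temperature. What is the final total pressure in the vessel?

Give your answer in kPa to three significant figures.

With V and T fixed, P_i ∝ n_i, so the mole ratios apply directly to partial pressures at 180 °C.
P(O2) required for 2800 kPa of NO = (1/2) × 2800 = 1400 kPa; available 2390 kPa, so NO is limiting.
P(O2) remaining = 2390 − (1/2) × 2800 = 990.0 kPa
P(gaseous products) = (2)/2 × 2800 = 2800 kPa
P_total at 180 °C = 990.0 + 2800 = 3790 kPa

3790 kPa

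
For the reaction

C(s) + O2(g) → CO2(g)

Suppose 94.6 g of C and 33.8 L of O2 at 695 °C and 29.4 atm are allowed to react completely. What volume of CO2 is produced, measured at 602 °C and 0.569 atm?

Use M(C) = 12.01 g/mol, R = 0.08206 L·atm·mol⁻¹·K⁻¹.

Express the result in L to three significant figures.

994 L

n(C) = 94.6 / 12.01 = 7.877 mol
n(O2) = PV/RT = (29.4 × 33.8) / (0.08206 × 968.15) = 12.51 mol
For 7.877 mol C, stoichiometry requires (1/1) × 7.877 = 7.877 mol O2; 12.51 mol is available, so C is limiting.
n(CO2) = (1/1) × 7.877 = 7.877 mol
V(CO2) = nRT/P = 7.877 × 0.08206 × 875.15 / 0.569 = 994.2 L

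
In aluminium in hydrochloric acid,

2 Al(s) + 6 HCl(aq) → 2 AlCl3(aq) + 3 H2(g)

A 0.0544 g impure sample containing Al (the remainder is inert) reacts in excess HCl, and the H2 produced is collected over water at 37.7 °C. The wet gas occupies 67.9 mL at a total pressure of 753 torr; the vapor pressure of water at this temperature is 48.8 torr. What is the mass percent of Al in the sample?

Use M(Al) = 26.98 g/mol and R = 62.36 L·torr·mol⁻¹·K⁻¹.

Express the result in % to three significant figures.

P(H2) = 753 − 48.8 = 704.2 torr
n(H2) = PV/RT = (704.2 × 0.06790) / (62.36 × 310.85) = 0.002467 mol
n(Al) = (2/3) × 0.002467 = 0.001645 mol
m(Al) = 0.001645 × 26.98 = 0.04438 g
%Al = 0.04438 / 0.0544 × 100 = 81.58%

81.6 %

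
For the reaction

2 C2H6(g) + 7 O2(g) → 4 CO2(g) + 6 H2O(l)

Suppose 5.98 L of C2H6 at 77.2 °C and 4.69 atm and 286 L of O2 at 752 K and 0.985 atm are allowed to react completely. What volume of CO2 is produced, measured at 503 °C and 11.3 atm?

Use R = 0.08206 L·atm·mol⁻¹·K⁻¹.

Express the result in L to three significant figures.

11.0 L

n(C2H6) = PV/RT = (4.69 × 5.98) / (0.08206 × 350.35) = 0.9755 mol
n(O2) = PV/RT = (0.985 × 286) / (0.08206 × 752) = 4.565 mol
For 0.9755 mol C2H6, stoichiometry requires (7/2) × 0.9755 = 3.414 mol O2; 4.565 mol is available, so C2H6 is limiting.
n(CO2) = (4/2) × 0.9755 = 1.951 mol
V(CO2) = nRT/P = 1.951 × 0.08206 × 776.15 / 11.3 = 11.00 L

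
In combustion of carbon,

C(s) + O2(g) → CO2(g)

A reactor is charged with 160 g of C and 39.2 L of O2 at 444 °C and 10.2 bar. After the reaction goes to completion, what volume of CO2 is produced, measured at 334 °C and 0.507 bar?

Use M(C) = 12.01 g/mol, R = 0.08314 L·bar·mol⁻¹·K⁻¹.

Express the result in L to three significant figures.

n(C) = 160 / 12.01 = 13.32 mol
n(O2) = PV/RT = (10.2 × 39.2) / (0.08314 × 717.15) = 6.706 mol
For 13.32 mol C, stoichiometry requires (1/1) × 13.32 = 13.32 mol O2; 6.706 mol is available, so O2 is limiting.
n(CO2) = (1/1) × 6.706 = 6.706 mol
V(CO2) = nRT/P = 6.706 × 0.08314 × 607.15 / 0.507 = 667.7 L

668 L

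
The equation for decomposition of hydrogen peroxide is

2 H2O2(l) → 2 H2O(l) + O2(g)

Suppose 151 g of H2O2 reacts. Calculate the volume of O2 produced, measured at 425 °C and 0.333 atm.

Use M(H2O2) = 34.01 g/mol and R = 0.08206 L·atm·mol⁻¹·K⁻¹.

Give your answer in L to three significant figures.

n(H2O2) = 151.0 / 34.01 = 4.440 mol
n(O2) = (1/2) × 4.440 = 2.220 mol
V = nRT/P = 2.220 × 0.08206 × 698.15 / 0.333 = 381.9 L

382 L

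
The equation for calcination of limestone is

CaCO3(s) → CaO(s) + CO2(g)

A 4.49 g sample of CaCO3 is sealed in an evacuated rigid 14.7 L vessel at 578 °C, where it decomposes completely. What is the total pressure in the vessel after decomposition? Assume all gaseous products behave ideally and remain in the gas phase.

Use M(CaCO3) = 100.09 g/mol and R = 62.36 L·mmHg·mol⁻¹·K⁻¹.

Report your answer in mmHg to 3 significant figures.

n(CaCO3) = 4.49 / 100.09 = 0.04486 mol
n(gas produced) = (1/1) × 0.04486 = 0.04486 mol
P = nRT/V = 0.04486 × 62.36 × 851.15 / 14.7 = 162.0 mmHg

162 mmHg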